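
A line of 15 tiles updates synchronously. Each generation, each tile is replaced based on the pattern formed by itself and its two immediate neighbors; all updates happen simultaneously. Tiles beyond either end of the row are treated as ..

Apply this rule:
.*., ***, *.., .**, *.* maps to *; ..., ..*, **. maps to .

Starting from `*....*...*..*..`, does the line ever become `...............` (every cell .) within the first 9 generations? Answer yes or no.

no

**...**..**.**.
*.*..*.*.*.**.*
****.*******.**
***.*******.**.
**.*******.**.*
*.*******.**.**
********.**.**.
*******.**.**.*
******.**.**.**
generation 9 is ******.**.**.**, still not uniform .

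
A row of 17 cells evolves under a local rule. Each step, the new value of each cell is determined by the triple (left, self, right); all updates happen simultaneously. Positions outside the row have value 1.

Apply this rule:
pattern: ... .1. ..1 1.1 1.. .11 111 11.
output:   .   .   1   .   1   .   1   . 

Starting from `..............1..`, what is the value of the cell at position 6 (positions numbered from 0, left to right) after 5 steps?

1............1.11
.1..........1...1
..1........1.1.1.
11.1......1......
1...1....1.1....1
position 6 holds .

.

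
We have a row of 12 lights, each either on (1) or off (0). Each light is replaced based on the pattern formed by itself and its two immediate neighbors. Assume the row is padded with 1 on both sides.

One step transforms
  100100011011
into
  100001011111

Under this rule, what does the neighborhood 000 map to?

1

At position 5 the neighborhood is 000; the next row has 1 there.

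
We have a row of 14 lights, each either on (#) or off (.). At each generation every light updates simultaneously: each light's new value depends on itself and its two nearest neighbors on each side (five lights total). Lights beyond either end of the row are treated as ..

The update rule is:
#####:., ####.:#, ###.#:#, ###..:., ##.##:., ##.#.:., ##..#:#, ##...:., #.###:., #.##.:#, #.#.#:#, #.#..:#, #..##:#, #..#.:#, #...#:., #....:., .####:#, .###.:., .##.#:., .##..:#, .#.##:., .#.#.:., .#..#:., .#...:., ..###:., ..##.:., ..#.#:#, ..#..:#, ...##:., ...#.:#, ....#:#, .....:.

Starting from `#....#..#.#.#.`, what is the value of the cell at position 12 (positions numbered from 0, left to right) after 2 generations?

#

generation 1: #..###.##.#.#.
generation 2: #.#..#.#..#.#.
position 12 holds #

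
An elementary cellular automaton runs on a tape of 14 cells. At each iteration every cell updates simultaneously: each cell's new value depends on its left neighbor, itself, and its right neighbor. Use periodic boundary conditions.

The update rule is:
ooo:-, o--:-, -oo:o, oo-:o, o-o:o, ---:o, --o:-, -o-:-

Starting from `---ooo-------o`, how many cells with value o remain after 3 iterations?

6

-o-o-o-ooooo--
--o-o-oo---o-o
---o-ooo-o--o-
count of o: 6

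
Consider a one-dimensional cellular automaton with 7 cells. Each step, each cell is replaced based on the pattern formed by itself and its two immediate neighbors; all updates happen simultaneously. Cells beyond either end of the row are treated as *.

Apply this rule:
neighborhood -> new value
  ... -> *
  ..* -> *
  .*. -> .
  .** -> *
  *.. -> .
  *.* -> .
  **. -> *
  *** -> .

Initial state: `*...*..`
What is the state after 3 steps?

*.**..*
*.**.**
*.**.*.

*.**.*.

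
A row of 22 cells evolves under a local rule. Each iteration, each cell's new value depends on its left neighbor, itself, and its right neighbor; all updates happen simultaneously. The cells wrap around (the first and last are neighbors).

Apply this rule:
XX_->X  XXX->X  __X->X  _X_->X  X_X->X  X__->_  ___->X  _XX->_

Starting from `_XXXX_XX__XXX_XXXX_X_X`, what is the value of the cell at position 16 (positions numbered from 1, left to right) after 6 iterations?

X_XXXX_X_X_XXX_XXXXXXX
XX_XXXXXXXX_XXX_XXXXXX
XXX_XXXXXXXX_XXX_XXXXX
XXXX_XXXXXXXX_XXX_XXXX
XXXXX_XXXXXXXX_XXX_XXX
XXXXXX_XXXXXXXX_XXX_XX
position 16 holds _

_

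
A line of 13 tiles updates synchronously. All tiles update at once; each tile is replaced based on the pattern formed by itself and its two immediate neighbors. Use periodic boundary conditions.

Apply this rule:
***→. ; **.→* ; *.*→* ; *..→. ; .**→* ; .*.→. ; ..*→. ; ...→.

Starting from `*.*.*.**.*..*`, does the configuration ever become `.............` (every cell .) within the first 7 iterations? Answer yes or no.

**.*.****...*
.**.**..*...*
******.......
*....*.......
.............
all cells are . at iteration 5

yes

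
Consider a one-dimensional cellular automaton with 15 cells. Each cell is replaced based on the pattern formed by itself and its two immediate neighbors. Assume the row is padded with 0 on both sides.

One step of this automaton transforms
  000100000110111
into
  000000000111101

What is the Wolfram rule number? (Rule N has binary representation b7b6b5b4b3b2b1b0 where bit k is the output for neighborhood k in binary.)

position 13: 111 → 0  (bit 7 = 0)
position 10: 110 → 1  (bit 6 = 1)
position 11: 101 → 1  (bit 5 = 1)
position 4: 100 → 0  (bit 4 = 0)
position 9: 011 → 1  (bit 3 = 1)
position 3: 010 → 0  (bit 2 = 0)
position 2: 001 → 0  (bit 1 = 0)
position 0: 000 → 0  (bit 0 = 0)
bits b7..b0 = 01101000 = 104

104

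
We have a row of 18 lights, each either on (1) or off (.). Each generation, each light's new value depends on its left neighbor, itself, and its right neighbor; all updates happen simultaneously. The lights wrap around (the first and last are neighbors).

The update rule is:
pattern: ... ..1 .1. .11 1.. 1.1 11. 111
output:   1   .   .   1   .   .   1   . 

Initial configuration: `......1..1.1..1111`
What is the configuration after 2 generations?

.1..1.1111111.....

.1111.........1..1
.1..1.1111111.....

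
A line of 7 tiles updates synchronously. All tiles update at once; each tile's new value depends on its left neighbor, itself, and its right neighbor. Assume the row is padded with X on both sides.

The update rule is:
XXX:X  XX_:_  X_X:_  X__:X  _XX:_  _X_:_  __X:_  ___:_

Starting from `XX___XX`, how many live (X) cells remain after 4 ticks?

X_X___X
___X___
X___X__
_X___X_
count of X: 2

2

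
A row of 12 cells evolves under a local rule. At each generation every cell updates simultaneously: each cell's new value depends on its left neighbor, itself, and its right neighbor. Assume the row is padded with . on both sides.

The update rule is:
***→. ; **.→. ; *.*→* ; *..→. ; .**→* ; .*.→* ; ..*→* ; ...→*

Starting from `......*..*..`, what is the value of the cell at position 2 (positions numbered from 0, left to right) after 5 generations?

generation 1: *******.**.*
generation 2: *......**.**
generation 3: *.******.**.
generation 4: ***.....**..
generation 5: *...*****..*
position 2 holds .

.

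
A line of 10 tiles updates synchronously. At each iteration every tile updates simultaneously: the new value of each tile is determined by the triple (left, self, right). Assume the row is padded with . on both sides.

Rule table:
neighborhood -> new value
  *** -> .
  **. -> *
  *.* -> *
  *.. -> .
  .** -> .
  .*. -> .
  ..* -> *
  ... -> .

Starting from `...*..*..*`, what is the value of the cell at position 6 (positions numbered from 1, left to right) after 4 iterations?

*

iteration 1: ..*..*..*.
iteration 2: .*..*..*..
iteration 3: *..*..*...
iteration 4: ..*..*....
position 6 holds *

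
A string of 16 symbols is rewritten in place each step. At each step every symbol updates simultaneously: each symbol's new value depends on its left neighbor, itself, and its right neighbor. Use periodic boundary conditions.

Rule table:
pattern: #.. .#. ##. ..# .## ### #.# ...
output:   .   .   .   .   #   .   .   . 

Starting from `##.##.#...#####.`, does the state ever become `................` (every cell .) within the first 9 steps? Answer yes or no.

#..#......#.....
................
all cells are . at step 2

yes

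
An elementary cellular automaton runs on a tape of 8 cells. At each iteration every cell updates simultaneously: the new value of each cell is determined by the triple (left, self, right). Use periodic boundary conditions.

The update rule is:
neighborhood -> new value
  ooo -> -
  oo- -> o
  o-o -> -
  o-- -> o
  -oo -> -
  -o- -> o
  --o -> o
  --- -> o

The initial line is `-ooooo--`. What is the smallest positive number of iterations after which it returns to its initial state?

o----ooo
ooooo---
----oooo
oooo---o
---oooo-
ooo---oo
--oooo--
oo---ooo
-oooo---
o---oooo
oooo----
---ooooo
ooo----o
--ooooo-
oo----oo
-ooooo--

16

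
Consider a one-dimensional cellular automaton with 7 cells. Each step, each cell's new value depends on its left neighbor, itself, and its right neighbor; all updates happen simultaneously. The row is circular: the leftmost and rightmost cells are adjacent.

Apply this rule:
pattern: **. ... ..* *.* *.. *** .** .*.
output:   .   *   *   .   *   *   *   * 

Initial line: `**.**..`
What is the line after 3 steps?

.**..*.

*..*.**
.***.**
.**..*.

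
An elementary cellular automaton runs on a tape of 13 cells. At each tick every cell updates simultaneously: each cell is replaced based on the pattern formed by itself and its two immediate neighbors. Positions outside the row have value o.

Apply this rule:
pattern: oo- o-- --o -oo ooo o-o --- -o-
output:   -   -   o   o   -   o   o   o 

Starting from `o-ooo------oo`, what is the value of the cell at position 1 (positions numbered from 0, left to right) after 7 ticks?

o

-oo---oooooo-
oo--ooo-----o
---oo---ooooo
-ooo--ooo----
oo---oo---ooo
---ooo--ooo--
-ooo---oo---o
position 1 holds o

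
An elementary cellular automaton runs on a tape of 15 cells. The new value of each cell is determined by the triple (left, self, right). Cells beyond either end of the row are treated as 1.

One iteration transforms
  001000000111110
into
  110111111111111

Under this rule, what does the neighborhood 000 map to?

At position 4 the neighborhood is 000; the next row has 1 there.

1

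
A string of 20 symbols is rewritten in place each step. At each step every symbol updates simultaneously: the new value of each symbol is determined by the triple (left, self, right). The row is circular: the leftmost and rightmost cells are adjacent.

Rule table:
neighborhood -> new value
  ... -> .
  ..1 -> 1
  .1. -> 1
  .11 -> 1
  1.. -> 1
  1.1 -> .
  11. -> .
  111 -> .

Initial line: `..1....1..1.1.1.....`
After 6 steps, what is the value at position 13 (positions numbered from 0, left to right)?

.111..11111.1.11....
11..111.....1.1.1...
1.111..1...11.1.11.1
..1..1111.11..1.1..1
111111....1.111.1111
......1..11.1...1...
position 13 holds .

.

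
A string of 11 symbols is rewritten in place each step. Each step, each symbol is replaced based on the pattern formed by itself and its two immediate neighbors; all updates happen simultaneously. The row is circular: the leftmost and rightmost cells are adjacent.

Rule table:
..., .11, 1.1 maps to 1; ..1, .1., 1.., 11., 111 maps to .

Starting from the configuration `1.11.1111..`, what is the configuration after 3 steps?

1.11...1...

.11.11.....
.1.11..1111
1.11...1...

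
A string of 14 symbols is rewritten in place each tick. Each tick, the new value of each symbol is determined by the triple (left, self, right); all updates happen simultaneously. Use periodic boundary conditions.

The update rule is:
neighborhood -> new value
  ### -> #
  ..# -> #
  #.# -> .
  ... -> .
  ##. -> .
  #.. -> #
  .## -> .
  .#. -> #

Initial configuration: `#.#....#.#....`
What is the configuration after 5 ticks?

...####...####

#.##..##.##..#
....##.....##.
...#..#...#..#
#.######.#####
...####...####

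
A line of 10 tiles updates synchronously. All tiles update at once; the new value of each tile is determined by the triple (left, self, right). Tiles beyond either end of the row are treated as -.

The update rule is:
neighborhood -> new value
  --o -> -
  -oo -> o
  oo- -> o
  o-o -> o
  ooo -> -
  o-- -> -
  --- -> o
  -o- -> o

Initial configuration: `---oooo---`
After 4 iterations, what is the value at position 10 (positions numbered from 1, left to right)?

o

oo-o--o-oo
oooo--oooo
o--o--o--o
o--o--o--o
position 10 holds o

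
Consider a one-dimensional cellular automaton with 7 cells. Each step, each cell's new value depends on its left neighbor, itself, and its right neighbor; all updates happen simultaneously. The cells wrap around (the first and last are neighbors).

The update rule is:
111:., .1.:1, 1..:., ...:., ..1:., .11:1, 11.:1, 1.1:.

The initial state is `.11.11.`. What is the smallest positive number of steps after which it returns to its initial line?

step 1: .11.11.

1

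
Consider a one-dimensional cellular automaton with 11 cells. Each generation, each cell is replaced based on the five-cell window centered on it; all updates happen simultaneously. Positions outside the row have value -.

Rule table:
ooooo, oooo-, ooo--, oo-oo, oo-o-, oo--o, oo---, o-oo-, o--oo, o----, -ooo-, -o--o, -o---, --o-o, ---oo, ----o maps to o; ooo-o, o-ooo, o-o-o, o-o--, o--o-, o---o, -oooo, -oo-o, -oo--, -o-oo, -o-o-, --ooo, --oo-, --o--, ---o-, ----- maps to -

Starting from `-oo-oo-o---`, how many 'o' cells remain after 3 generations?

o--oo-o-oo-
-oo--o--o-o
o--o--o-o--
count of o: 4

4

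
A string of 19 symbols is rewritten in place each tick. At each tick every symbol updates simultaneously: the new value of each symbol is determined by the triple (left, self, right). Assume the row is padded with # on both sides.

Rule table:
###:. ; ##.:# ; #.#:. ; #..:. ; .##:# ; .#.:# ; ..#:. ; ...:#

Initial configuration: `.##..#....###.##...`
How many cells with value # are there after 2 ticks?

.##..#.##.#.#.##.#.
.##..#.##.#.#.##.#.
count of #: 10

10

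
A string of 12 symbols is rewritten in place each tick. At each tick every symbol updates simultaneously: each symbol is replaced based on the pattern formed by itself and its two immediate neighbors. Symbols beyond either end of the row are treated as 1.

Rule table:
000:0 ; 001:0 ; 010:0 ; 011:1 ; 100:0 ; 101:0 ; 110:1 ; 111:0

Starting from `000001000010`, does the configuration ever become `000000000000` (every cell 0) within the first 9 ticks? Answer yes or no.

yes

000000000000
all cells are 0 at tick 1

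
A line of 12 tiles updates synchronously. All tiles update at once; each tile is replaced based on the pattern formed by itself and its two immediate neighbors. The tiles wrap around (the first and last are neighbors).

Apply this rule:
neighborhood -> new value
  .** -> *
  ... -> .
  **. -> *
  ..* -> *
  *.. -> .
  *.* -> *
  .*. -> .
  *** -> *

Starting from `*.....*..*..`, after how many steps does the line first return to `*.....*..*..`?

12

.....*..*..*
....*..*..*.
...*..*..*..
..*..*..*...
.*..*..*....
*..*..*.....
..*..*.....*
.*..*.....*.
*..*.....*..
..*.....*..*
.*.....*..*.
*.....*..*..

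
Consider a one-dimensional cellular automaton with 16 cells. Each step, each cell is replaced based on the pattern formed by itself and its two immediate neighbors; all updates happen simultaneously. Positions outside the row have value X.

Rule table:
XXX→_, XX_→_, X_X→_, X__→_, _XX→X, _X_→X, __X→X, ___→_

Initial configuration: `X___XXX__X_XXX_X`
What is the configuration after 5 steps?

_X__XX__XX__XX_X

___XX___XX_X___X
__XX___XX__X__XX
_XX___XX__XX_XX_
_X___XX__XX__X__
_X__XX__XX__XX_X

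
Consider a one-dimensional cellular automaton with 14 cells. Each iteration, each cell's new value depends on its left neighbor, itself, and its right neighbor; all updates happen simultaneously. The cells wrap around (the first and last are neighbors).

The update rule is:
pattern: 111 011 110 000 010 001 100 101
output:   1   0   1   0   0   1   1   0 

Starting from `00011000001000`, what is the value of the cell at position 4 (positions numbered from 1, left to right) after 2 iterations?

0

00101100010100
01000110100010
position 4 holds 0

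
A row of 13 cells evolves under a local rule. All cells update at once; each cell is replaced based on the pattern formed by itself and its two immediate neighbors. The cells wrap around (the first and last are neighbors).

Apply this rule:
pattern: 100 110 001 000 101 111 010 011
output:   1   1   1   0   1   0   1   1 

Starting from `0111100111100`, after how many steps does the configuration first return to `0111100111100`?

step 1: 1100111100110
step 2: 1111100111111
step 3: 0000111100000
step 4: 0001100110000
step 5: 0011111111000
step 6: 0110000001100
step 7: 1111000011110
step 8: 1001100110011
step 9: 1111111111110
step 10: 1000000000011
step 11: 1100000000110
step 12: 1110000001111
step 13: 0011000011000
step 14: 0111100111100

14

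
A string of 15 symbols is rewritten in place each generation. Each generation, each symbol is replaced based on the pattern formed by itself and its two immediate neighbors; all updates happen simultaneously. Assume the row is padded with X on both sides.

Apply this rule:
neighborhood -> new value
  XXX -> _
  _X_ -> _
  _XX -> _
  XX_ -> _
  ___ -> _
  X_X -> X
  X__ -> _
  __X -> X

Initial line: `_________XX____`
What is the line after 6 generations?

generation 1: ________X_____X
generation 2: _______X_____X_
generation 3: ______X_____X_X
generation 4: _____X_____X_X_
generation 5: ____X_____X_X_X
generation 6: ___X_____X_X_X_

___X_____X_X_X_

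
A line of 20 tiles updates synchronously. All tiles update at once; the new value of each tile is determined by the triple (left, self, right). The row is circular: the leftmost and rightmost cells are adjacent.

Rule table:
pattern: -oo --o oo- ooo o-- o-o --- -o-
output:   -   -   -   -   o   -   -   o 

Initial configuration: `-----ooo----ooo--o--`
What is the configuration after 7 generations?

--------o------o-oo-
--------oo-----o---o
o---------o----oo--o
-o--------oo-----o--
-oo---------o----oo-
---o--------oo-----o
o--oo---------o----o

o--oo---------o----o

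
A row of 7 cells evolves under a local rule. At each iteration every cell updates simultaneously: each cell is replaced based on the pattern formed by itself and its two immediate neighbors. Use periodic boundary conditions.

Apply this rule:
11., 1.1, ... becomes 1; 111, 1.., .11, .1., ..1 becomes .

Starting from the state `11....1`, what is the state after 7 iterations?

.1....1

iteration 1: .1.11..
iteration 2: ..1.1.1
iteration 3: ...1.1.
iteration 4: 11..1..
iteration 5: .1.....
iteration 6: ...1111
iteration 7: .1....1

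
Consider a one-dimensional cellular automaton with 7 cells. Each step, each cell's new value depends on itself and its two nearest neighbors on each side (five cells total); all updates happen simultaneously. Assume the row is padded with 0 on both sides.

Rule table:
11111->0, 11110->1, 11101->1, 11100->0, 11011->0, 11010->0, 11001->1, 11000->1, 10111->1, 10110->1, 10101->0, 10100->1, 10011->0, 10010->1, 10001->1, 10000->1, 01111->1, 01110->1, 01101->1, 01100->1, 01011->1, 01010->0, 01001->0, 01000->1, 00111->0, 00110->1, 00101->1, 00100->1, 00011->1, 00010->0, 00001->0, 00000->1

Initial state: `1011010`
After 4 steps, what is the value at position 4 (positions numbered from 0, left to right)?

0

1111011
0111011
1011011
1111011
position 4 holds 0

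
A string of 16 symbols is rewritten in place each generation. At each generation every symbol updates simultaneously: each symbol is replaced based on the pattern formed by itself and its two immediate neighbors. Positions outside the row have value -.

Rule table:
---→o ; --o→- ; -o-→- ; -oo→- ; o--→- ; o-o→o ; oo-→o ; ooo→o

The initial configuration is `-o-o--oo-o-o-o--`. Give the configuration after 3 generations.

--o--o---oo--ooo

generation 1: --o----oo-o-o--o
generation 2: o---oo--oo-o----
generation 3: --o--o---oo--ooo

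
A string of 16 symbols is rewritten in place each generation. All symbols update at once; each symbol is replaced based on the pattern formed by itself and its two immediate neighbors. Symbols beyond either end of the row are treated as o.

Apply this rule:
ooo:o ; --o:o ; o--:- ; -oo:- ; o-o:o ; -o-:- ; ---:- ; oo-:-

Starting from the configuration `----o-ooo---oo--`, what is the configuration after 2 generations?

--o-o-o---o---o-

generation 1: ---o-o-o---o---o
generation 2: --o-o-o---o---o-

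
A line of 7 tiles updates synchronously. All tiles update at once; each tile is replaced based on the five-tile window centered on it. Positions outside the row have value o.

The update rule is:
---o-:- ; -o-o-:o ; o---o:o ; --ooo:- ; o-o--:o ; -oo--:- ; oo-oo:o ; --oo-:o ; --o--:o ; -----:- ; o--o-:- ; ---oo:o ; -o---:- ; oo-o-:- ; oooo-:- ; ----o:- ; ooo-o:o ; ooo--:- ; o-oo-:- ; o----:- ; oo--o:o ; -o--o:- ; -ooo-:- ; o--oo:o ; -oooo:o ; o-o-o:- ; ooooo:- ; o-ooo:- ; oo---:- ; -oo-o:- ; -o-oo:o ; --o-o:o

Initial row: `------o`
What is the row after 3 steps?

----o-o

-----o-
-----oo
----o-o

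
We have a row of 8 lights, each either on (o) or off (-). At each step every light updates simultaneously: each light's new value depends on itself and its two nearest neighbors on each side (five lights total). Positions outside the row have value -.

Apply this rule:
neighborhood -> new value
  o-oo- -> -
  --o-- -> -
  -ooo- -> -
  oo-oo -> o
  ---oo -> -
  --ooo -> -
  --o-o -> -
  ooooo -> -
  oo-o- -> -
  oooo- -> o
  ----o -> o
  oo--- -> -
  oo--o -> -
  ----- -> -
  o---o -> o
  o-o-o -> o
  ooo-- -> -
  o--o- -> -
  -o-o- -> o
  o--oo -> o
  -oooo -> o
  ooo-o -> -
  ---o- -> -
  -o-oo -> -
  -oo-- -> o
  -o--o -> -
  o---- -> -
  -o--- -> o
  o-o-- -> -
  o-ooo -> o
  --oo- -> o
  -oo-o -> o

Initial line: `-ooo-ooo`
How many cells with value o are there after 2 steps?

3

----oo--
--o-oo--
count of o: 3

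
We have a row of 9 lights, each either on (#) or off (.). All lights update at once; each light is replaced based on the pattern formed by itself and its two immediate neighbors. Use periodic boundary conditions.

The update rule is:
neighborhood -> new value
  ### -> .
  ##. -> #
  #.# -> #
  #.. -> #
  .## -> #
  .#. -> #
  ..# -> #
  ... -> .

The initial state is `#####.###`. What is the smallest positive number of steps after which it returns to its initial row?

....###..
...##.##.
..#######
###.....#
..##...##
#####.###

6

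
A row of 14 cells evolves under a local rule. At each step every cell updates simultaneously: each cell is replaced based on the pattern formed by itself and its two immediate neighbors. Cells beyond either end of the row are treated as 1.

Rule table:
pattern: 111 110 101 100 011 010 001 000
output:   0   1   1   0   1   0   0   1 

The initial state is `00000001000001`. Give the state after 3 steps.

01111100011101
11000101010111
01010010101100

01010010101100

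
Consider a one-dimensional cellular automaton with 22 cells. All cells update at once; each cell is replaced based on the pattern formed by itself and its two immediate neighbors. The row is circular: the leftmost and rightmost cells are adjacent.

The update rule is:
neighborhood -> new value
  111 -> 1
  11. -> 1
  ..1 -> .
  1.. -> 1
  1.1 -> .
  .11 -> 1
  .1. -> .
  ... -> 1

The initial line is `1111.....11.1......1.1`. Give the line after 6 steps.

11111111.111.1111111.1

11111111.11..11111...1
11111111.111.1111111.1
11111111.111.1111111.1  (fixed point — unchanged through step 6)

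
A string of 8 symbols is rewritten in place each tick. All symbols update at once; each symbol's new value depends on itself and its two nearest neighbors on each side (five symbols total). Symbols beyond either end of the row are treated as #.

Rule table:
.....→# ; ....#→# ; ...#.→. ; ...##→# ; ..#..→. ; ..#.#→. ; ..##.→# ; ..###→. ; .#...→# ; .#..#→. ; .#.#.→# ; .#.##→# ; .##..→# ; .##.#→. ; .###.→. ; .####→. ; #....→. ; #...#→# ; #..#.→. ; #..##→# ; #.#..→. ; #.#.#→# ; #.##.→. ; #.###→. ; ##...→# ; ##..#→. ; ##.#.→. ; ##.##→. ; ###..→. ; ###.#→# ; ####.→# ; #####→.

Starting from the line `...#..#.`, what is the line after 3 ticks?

#.##..#.

##.....#
#.#.###.
#.##..#.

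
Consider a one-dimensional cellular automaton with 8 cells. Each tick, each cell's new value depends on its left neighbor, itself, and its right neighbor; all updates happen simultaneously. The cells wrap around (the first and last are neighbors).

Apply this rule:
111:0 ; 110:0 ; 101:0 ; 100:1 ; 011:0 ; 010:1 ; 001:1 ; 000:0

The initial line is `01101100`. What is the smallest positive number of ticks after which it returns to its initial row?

tick 1: 10000010
tick 2: 11000110
tick 3: 00101000
tick 4: 01101100

4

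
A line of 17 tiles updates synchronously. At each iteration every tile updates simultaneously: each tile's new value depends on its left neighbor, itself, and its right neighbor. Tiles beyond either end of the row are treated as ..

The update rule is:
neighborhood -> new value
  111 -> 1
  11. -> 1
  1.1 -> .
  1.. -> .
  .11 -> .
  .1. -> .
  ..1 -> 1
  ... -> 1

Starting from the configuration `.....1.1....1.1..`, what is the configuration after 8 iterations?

11111....111....1
.1111.111.11.111.
1.111..11..1..11.
...11.1.1.1..1.1.
111.1.......1....
.11...111111..111
1.1.11.11111.1.11
.....1..1111....1

.....1..1111....1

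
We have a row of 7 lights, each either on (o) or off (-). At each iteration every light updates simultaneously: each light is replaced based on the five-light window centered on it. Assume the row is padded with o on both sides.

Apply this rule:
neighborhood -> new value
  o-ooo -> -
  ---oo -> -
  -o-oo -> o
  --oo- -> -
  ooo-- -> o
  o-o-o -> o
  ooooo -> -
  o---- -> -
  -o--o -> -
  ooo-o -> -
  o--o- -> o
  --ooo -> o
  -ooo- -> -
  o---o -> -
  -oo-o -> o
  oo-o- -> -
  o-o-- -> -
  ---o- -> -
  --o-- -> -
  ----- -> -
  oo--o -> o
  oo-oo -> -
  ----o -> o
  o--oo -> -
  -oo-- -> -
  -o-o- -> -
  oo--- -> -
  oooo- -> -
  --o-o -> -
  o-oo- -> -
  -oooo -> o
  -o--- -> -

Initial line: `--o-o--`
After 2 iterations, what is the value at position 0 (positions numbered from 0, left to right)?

iteration 1: oo-----
iteration 2: -o---o-
position 0 holds -

-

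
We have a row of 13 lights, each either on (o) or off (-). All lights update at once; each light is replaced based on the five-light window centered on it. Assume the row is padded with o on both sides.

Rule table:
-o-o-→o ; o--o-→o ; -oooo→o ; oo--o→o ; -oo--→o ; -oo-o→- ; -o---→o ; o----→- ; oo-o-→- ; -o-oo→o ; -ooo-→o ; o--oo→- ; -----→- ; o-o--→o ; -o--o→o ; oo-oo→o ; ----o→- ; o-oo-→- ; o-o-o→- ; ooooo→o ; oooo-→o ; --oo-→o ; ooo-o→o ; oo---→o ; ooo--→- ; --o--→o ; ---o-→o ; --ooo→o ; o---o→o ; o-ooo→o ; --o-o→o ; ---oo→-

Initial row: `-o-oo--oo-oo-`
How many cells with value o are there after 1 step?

6

--o-oo-o-o--o
count of o: 6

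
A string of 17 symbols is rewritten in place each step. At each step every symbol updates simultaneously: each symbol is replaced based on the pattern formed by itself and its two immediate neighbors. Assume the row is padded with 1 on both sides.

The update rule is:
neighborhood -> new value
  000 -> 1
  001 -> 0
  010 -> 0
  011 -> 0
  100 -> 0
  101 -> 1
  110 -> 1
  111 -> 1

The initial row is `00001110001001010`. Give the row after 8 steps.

11111011110110000

step 1: 01100110100000101
step 2: 10100011001110010
step 3: 11001001000110001
step 4: 11000000010010100
step 5: 11011111000001000
step 6: 11101111011100010
step 7: 11110111101101001
step 8: 11111011110110000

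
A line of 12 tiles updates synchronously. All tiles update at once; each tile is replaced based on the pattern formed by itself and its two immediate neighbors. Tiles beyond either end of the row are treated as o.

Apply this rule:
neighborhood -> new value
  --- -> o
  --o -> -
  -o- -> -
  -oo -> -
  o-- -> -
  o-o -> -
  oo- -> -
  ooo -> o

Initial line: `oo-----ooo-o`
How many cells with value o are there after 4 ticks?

o--ooo--o---
----o-----o-
-oo---ooo---
----o--o--o-
count of o: 3

3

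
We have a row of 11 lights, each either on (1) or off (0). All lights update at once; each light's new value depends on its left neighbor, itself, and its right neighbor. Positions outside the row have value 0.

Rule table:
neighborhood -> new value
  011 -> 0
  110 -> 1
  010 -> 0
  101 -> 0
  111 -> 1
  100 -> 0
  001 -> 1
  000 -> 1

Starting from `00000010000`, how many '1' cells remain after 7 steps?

3

step 1: 11111100111
step 2: 01111101011
step 3: 10111100001
step 4: 00011101110
step 5: 11101100110
step 6: 01100101010
step 7: 10101000000
count of 1: 3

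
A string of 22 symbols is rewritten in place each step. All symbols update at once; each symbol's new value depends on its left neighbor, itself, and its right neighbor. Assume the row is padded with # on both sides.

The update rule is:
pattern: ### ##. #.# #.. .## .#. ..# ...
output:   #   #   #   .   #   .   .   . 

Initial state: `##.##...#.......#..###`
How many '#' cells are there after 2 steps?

#####..............###
#####..............###
count of #: 8

8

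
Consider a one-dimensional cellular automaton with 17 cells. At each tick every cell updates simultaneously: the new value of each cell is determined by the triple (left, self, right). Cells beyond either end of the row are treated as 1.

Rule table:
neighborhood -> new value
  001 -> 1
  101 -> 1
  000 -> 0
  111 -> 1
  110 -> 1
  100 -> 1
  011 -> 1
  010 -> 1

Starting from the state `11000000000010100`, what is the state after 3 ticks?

11100000000111111
11110000001111111
11111000011111111

11111000011111111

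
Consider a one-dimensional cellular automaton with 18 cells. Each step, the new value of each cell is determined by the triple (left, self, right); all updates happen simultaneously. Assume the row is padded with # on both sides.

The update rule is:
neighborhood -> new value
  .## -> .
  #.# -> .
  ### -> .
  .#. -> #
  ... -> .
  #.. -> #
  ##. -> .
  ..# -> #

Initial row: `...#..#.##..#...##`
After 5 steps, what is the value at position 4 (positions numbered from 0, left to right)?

#

step 1: #.#####...####.#..
step 2: .......#.#.....###
step 3: #.....##.##...#...
step 4: .#...#.....#.###.#
step 5: .##.###...##......
position 4 holds #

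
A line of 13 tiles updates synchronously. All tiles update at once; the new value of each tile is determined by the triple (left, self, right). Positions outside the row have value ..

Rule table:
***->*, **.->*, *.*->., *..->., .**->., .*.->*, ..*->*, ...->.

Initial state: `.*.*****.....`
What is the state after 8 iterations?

iteration 1: **..****.....
iteration 2: .*.*.***.....
iteration 3: **.*..**.....
iteration 4: .*.*.*.*.....
iteration 5: **.*.*.*.....
iteration 6: .*.*.*.*.....  (repeats iteration 4; period 2)
iteration 8: .*.*.*.*.....

.*.*.*.*.....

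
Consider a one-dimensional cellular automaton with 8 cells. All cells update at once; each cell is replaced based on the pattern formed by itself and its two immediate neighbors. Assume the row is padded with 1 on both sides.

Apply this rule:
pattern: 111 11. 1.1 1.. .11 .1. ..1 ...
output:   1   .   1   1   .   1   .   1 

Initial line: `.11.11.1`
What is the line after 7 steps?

step 1: 1..1..1.
step 2: .1.11.11
step 3: 111..1.1
step 4: 11.1.11.
step 5: 1.111..1
step 6: .1.1.1..
step 7: 1111111.

1111111.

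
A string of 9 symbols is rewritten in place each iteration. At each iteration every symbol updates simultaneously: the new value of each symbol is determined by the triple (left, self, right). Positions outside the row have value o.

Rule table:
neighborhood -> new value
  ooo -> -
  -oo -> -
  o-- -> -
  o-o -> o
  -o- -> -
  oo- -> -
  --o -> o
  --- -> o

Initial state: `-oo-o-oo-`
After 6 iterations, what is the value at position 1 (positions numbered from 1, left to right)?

o--o-o--o
--o-o--o-
-o-o--o-o
o-o--o-o-
-o--o-o-o
o--o-o-o-
position 1 holds o

o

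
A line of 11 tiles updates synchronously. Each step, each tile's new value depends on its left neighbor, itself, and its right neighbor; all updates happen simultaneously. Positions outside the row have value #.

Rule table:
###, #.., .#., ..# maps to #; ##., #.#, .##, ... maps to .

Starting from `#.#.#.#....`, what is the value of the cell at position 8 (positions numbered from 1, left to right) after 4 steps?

#

step 1: ..#.#.##..#
step 2: ###.#...##.
step 3: ##..##.#...
step 4: #.##...##.#
position 8 holds #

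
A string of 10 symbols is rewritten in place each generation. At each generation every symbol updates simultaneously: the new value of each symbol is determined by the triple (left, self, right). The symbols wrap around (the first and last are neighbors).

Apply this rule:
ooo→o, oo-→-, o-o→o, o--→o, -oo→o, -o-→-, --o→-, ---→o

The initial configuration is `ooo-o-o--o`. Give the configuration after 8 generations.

oo-o-o-o-o
o-o-o-o-oo
-o-o-o-ooo
o-o-o-ooo-
-o-o-ooo-o
o-o-ooo-o-
-o-ooo-o-o
o-ooo-o-o-

o-ooo-o-o-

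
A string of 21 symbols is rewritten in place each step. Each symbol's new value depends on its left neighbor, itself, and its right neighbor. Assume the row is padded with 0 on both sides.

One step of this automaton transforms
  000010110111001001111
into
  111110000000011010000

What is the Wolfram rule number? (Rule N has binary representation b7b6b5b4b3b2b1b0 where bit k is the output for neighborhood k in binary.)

position 10: 111 → 0  (bit 7 = 0)
position 7: 110 → 0  (bit 6 = 0)
position 5: 101 → 0  (bit 5 = 0)
position 12: 100 → 0  (bit 4 = 0)
position 6: 011 → 0  (bit 3 = 0)
position 4: 010 → 1  (bit 2 = 1)
position 3: 001 → 1  (bit 1 = 1)
position 0: 000 → 1  (bit 0 = 1)
bits b7..b0 = 00000111 = 7

7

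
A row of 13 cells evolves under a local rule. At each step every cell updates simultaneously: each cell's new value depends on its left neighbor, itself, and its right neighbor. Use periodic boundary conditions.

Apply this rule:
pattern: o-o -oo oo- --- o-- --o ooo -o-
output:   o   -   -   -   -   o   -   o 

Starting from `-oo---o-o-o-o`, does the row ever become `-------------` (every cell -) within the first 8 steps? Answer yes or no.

no

o----oooooooo
----o--------
---oo--------
--o----------
-oo----------
o------------
o-----------o
-----------o-
step 8 is -----------o-, still not uniform -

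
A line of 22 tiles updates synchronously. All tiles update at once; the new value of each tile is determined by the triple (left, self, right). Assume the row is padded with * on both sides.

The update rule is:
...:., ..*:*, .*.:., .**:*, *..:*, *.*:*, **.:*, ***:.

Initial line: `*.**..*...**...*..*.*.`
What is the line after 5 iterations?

.*****........**..***.

******.*.****.*.**.*.*
.....**.**..**.****.**
*...************..***.
**.**..........****.**
.*****........**..***.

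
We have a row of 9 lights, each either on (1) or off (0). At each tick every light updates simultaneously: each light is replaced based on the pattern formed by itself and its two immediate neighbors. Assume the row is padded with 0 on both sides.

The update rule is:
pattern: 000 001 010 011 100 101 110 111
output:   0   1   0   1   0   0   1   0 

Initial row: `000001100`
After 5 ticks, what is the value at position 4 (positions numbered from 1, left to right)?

000011100
000110100
001110000
011010000
111000000
position 4 holds 0

0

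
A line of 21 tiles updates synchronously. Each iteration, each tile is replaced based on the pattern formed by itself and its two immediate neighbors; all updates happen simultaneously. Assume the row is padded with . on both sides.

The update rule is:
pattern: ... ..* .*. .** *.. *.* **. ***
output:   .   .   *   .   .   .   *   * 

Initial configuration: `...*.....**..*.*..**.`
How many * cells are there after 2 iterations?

5

...*......*..*.*...*.
...*......*..*.*...*.
count of *: 5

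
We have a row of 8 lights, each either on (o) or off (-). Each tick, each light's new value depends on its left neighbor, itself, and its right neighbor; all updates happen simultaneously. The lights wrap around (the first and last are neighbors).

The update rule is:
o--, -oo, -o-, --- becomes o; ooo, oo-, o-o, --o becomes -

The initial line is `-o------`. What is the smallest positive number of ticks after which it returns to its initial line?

-ooooooo
-o------

2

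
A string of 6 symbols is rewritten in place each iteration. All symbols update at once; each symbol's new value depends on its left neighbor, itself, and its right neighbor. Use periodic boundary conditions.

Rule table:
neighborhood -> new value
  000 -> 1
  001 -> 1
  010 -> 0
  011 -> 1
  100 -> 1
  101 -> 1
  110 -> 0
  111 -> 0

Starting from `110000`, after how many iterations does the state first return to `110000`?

12

iteration 1: 101111
iteration 2: 011000
iteration 3: 110111
iteration 4: 001100
iteration 5: 111011
iteration 6: 000110
iteration 7: 111101
iteration 8: 000011
iteration 9: 111110
iteration 10: 100001
iteration 11: 011111
iteration 12: 110000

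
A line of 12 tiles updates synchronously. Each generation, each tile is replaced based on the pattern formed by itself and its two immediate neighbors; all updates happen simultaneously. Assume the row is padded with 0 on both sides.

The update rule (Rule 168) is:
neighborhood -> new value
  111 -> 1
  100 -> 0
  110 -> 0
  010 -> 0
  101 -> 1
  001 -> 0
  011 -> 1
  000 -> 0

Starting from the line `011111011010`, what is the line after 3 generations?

011011010000

generation 1: 011110110100
generation 2: 011101101000
generation 3: 011011010000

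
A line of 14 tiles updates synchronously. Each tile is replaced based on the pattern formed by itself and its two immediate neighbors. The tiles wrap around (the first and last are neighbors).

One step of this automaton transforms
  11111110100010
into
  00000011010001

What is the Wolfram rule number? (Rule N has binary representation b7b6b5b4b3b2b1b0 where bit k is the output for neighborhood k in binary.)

112

position 1: 111 → 0  (bit 7 = 0)
position 6: 110 → 1  (bit 6 = 1)
position 7: 101 → 1  (bit 5 = 1)
position 9: 100 → 1  (bit 4 = 1)
position 0: 011 → 0  (bit 3 = 0)
position 8: 010 → 0  (bit 2 = 0)
position 11: 001 → 0  (bit 1 = 0)
position 10: 000 → 0  (bit 0 = 0)
bits b7..b0 = 01110000 = 112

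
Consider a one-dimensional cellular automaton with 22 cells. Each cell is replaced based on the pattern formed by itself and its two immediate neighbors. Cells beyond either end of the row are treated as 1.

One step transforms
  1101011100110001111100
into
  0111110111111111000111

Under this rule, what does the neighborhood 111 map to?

0

At position 0 the neighborhood is 111; the next row has 0 there.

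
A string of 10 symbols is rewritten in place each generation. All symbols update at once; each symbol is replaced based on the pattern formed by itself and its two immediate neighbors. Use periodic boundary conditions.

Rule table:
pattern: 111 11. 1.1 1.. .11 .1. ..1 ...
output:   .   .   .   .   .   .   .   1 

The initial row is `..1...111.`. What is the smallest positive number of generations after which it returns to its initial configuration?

1...1.....
..1...111.

2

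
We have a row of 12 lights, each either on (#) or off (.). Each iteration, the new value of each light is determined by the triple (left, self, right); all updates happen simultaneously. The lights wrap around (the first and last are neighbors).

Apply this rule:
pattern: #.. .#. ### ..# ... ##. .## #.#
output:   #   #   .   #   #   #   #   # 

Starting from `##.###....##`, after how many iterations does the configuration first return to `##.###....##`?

2

iteration 1: .###.######.
iteration 2: ##.###....##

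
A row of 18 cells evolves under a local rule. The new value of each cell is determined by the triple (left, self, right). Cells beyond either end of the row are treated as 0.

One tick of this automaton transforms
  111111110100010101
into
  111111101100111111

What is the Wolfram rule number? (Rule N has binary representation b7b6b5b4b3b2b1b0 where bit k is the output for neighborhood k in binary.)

174

position 1: 111 → 1  (bit 7 = 1)
position 7: 110 → 0  (bit 6 = 0)
position 8: 101 → 1  (bit 5 = 1)
position 10: 100 → 0  (bit 4 = 0)
position 0: 011 → 1  (bit 3 = 1)
position 9: 010 → 1  (bit 2 = 1)
position 12: 001 → 1  (bit 1 = 1)
position 11: 000 → 0  (bit 0 = 0)
bits b7..b0 = 10101110 = 174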